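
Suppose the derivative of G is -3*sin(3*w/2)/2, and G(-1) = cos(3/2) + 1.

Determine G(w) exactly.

Differentiate the proposed G(w) back; it has to land on the given G'(w).
A general antiderivative is cos(3*w/2) + C.
The condition gives C = cos(3/2) + 1 - (cos(3/2)) = 1.
So G(w) = cos(3*w/2) + 1.
Check: d/dw[cos(3*w/2) + 1] = -3*sin(3*w/2)/2 = G'(w).

G(w) = cos(3*w/2) + 1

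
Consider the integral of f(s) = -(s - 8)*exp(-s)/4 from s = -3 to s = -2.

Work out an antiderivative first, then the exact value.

Recognize the product-rule pattern: f = u'v + uv' with u = s/4 - 7/4, v = exp(-s), so integration by parts undoes it.
F(s) = (s - 7)*exp(-s)/4 is an antiderivative of f.
Check: d/ds[(s - 7)*exp(-s)/4] = (8 - s)*exp(-s)/4, which equals f(s).
F(-2) = -9*exp(2)/4; F(-3) = -5*exp(3)/2.
Integral = F(-2) - F(-3) = -9*exp(2)/4 + 5*exp(3)/2.

Antiderivative: F(s) = (s - 7)*exp(-s)/4; value = -9*exp(2)/4 + 5*exp(3)/2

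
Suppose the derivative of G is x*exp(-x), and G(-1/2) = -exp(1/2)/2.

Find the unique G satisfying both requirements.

G(x) = (-x - 1)*exp(-x)

G'(x) has the shape u'v + uv' for u = -x - 1 and v = exp(-x) — it is the derivative of the product u*v.
A general antiderivative is (-x - 1)*exp(-x) + C.
The condition gives C = -exp(1/2)/2 - (-exp(1/2)/2) = 0.
So G(x) = (-x - 1)*exp(-x).
Check: d/dx[(-x - 1)*exp(-x)] = x*exp(-x) = G'(x).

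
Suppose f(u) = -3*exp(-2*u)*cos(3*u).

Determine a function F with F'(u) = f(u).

An antiderivative F(u) passes only if d/du[F] lands on f(u) exactly.
Check: d/du[3*(-3*sin(3*u) + 2*cos(3*u))*exp(-2*u)/13] = -3*exp(-2*u)*cos(3*u) = f(u).

An antiderivative is F(u) = 3*(-3*sin(3*u) + 2*cos(3*u))*exp(-2*u)/13.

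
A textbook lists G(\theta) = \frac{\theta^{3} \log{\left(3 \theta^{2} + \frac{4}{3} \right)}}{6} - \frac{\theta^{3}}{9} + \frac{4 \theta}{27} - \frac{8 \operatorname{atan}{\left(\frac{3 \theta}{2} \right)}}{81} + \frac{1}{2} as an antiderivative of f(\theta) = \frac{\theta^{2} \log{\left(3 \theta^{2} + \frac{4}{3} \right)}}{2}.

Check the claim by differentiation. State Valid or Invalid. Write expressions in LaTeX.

d/d\theta[G] = \frac{\theta^{2} \log{\left(3 \theta^{2} + \frac{4}{3} \right)}}{2}
This equals f(\theta) exactly, so the claim holds.

Valid - the claim checks out under differentiation.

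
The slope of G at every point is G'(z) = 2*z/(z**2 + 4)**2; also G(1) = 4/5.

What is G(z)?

The substitution u = z**2/2 + 2 works: G'(z) is exactly (dG/du)*(du/dz) for that inner function.
A general antiderivative is -1/(2*(z**2/2 + 2)) + C.
The condition gives C = 4/5 - (-1/5) = 1.
So G(z) = (z**2 + 3)/(z**2 + 4).
Check: d/dz[(z**2 + 3)/(z**2 + 4)] = 2*z/(z**4 + 8*z**2 + 16), which equals G'(z).

G(z) = (z**2 + 3)/(z**2 + 4)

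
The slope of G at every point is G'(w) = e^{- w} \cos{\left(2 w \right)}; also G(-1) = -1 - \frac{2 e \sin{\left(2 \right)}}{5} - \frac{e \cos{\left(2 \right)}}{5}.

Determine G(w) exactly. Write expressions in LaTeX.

A candidate passes only if d/dw[G] lands on the given G'(w) exactly.
A general antiderivative is \frac{2 e^{- w} \sin{\left(2 w \right)}}{5} - \frac{e^{- w} \cos{\left(2 w \right)}}{5} + C.
The condition gives C = -1 - \frac{2 e \sin{\left(2 \right)}}{5} - \frac{e \cos{\left(2 \right)}}{5} - (- \frac{2 e \sin{\left(2 \right)}}{5} - \frac{e \cos{\left(2 \right)}}{5}) = -1.
So G(w) = \frac{\left(- 5 e^{w} + 2 \sin{\left(2 w \right)} - \cos{\left(2 w \right)}\right) e^{- w}}{5}.
Check: d/dw[\frac{\left(- 5 e^{w} + 2 \sin{\left(2 w \right)} - \cos{\left(2 w \right)}\right) e^{- w}}{5}] = e^{- w} \cos{\left(2 w \right)} = G'(w).

G(w) = \frac{\left(- 5 e^{w} + 2 \sin{\left(2 w \right)} - \cos{\left(2 w \right)}\right) e^{- w}}{5}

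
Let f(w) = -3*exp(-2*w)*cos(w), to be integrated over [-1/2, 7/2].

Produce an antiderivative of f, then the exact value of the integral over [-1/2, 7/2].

A candidate is checked by its d/dw: the result must match f(w).
F(w) = -3*exp(-2*w)*sin(w)/5 + 6*exp(-2*w)*cos(w)/5 is an antiderivative of f.
Check: d/dw[-3*exp(-2*w)*sin(w)/5 + 6*exp(-2*w)*cos(w)/5] = -3*exp(-2*w)*cos(w) = f(w).
F(7/2) = 6*exp(-7)*cos(7/2)/5 - 3*exp(-7)*sin(7/2)/5; F(-1/2) = 3*exp(1)*sin(1/2)/5 + 6*exp(1)*cos(1/2)/5.
Integral = F(7/2) - F(-1/2) = -6*exp(1)*cos(1/2)/5 - 3*exp(1)*sin(1/2)/5 + 6*exp(-7)*cos(7/2)/5 - 3*exp(-7)*sin(7/2)/5.

Antiderivative: F(w) = -3*exp(-2*w)*sin(w)/5 + 6*exp(-2*w)*cos(w)/5; value = -6*exp(1)*cos(1/2)/5 - 3*exp(1)*sin(1/2)/5 + 6*exp(-7)*cos(7/2)/5 - 3*exp(-7)*sin(7/2)/5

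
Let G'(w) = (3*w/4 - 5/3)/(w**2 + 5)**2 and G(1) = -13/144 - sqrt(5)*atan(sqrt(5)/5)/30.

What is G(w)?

Check a candidate G(w) by differentiating: d/dw[G] must match the given G'(w).
A general antiderivative is (-4*w - 9)/(24*w**2 + 120) - sqrt(5)*atan(sqrt(5)*w/5)/30 + C.
The condition gives C = -13/144 - sqrt(5)*atan(sqrt(5)/5)/30 - (-13/144 - sqrt(5)*atan(sqrt(5)/5)/30) = 0.
So G(w) = (-4*w - 9)/(24*w**2 + 120) - sqrt(5)*atan(sqrt(5)*w/5)/30.
Check: d/dw[(-4*w - 9)/(24*w**2 + 120) - sqrt(5)*atan(sqrt(5)*w/5)/30] = (9*w - 20)/(12*w**4 + 120*w**2 + 300), which equals G'(w).

G(w) = (-4*w - 9)/(24*w**2 + 120) - sqrt(5)*atan(sqrt(5)*w/5)/30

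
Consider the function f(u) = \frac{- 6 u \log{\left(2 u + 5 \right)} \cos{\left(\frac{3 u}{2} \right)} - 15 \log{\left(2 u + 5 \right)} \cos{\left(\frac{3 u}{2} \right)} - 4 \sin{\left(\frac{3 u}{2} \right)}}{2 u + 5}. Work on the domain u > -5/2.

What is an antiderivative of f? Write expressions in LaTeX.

An antiderivative is F(u) = - 2 \log{\left(2 u + 5 \right)} \sin{\left(\frac{3 u}{2} \right)}.

Recognize the product-rule pattern: f = v'r + vr' with v = - 2 \log{\left(2 u + 5 \right)}, r = \sin{\left(\frac{3 u}{2} \right)}, so integration by parts undoes it.
Check: d/du[- 2 \log{\left(2 u + 5 \right)} \sin{\left(\frac{3 u}{2} \right)}] = \frac{- 6 u \log{\left(2 u + 5 \right)} \cos{\left(\frac{3 u}{2} \right)} - 15 \log{\left(2 u + 5 \right)} \cos{\left(\frac{3 u}{2} \right)} - 4 \sin{\left(\frac{3 u}{2} \right)}}{2 u + 5} = f(u).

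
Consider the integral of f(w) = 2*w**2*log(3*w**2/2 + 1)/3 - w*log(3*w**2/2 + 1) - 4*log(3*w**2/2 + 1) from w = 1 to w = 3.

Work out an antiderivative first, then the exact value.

Integrate term by term and add the pieces.
F(w) = (-24*w**3 + 81*w**2 + 9*w*(4*w**2 - 9*w - 72)*log(3*w**2/2 + 1) + 1344*w - 54*log(w**2 + 2/3) - 448*sqrt(6)*atan(sqrt(6)*w/2))/162 is an antiderivative of f.
Check: d/dw[(-24*w**3 + 81*w**2 + 9*w*(4*w**2 - 9*w - 72)*log(3*w**2/2 + 1) + 1344*w - 54*log(w**2 + 2/3) - 448*sqrt(6)*atan(sqrt(6)*w/2))/162] = 2*w**2*log(3*w**2/2 + 1)/3 - w*log(3*w**2/2 + 1) - 4*log(3*w**2/2 + 1) = f(w).
F(3) = -21*log(29/2)/2 - 224*sqrt(6)*atan(3*sqrt(6)/2)/81 - log(29/3)/3 + 457/18; F(1) = -224*sqrt(6)*atan(sqrt(6)/2)/81 - 77*log(5/2)/18 - log(5/3)/3 + 467/54.
Integral = F(3) - F(1) = -21*log(29/2)/2 - 224*sqrt(6)*atan(3*sqrt(6)/2)/81 - log(29/3)/3 + log(5/3)/3 + 77*log(5/2)/18 + 224*sqrt(6)*atan(sqrt(6)/2)/81 + 452/27.

Antiderivative: F(w) = (-24*w**3 + 81*w**2 + 9*w*(4*w**2 - 9*w - 72)*log(3*w**2/2 + 1) + 1344*w - 54*log(w**2 + 2/3) - 448*sqrt(6)*atan(sqrt(6)*w/2))/162; value = -21*log(29/2)/2 - 224*sqrt(6)*atan(3*sqrt(6)/2)/81 - log(29/3)/3 + log(5/3)/3 + 77*log(5/2)/18 + 224*sqrt(6)*atan(sqrt(6)/2)/81 + 452/27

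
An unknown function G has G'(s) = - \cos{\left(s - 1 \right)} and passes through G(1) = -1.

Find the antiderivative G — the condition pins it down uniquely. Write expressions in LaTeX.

G(s) = - \sin{\left(s - 1 \right)} - 1

The proposed G(s) is checked by its d/ds: the result must match the given G'(s).
A general antiderivative is - \sin{\left(s - 1 \right)} + C.
The condition gives C = -1 - (0) = -1.
So G(s) = - \sin{\left(s - 1 \right)} - 1.
Check: d/ds[- \sin{\left(s - 1 \right)} - 1] = - \cos{\left(s - 1 \right)} = G'(s).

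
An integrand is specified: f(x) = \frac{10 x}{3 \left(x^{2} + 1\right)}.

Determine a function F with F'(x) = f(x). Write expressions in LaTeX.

The substitution u = \frac{3 x^{2}}{2} + \frac{3}{2} works: f is exactly (dF/du)*(du/dx) for that inner function.
Check: d/dx[\frac{5 \log{\left(\frac{3 x^{2}}{2} + \frac{3}{2} \right)}}{3}] = \frac{10 x}{3 x^{2} + 3}, which equals f(x).

An antiderivative is F(x) = \frac{5 \log{\left(\frac{3 x^{2}}{2} + \frac{3}{2} \right)}}{3}.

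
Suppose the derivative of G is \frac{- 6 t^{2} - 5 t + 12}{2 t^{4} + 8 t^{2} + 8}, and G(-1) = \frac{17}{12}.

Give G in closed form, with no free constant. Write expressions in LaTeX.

Recognize the product-rule pattern: G'(t) = u'v + uv' with u = \frac{1}{t^{2} + 2}, v = 3 t + \frac{5}{4}, so integration by parts undoes it.
A general antiderivative is \frac{3 t + \frac{5}{4}}{t^{2} + 2} + C.
The condition gives C = \frac{17}{12} - (- \frac{7}{12}) = 2.
So G(t) = \frac{3 t}{t^{2} + 2} + 2 + \frac{5}{4 t^{2} + 8}.
Check: d/dt[\frac{3 t}{t^{2} + 2} + 2 + \frac{5}{4 t^{2} + 8}] = \frac{- 6 t^{2} - 5 t + 12}{2 t^{4} + 8 t^{2} + 8} = G'(t).

G(t) = \frac{3 t}{t^{2} + 2} + 2 + \frac{5}{4 t^{2} + 8}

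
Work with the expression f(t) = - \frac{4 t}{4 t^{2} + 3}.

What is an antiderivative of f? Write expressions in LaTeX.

An antiderivative is F(t) = - \frac{\log{\left(2 t^{2} + \frac{3}{2} \right)}}{2}.

The substitution u = 2 t^{2} + \frac{3}{2} works: f is exactly (dF/du)*(du/dt) for that inner function.
Check: d/dt[- \frac{\log{\left(2 t^{2} + \frac{3}{2} \right)}}{2}] = - \frac{4 t}{4 t^{2} + 3} = f(t).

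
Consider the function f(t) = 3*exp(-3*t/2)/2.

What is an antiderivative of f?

An antiderivative is F(t) = -exp(-3*t/2).

A candidate is checked by its d/dt: the result must match f(t).
Check: d/dt[-exp(-3*t/2)] = 3*exp(-3*t/2)/2 = f(t).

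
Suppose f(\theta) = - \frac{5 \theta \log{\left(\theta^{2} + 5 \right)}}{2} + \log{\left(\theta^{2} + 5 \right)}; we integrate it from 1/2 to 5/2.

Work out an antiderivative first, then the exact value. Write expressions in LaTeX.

The integrand splits into summands that can be handled one at a time.
F(\theta) = \frac{5 \theta^{2}}{4} - 2 \theta + \left(- \frac{5 \theta^{2}}{4} + \theta\right) \log{\left(\theta^{2} + 5 \right)} - \frac{25 \log{\left(\theta^{2} + 5 \right)}}{4} + 2 \sqrt{5} \operatorname{atan}{\left(\frac{\sqrt{5} \theta}{5} \right)} is an antiderivative of f.
Check: d/d\theta[\frac{5 \theta^{2}}{4} - 2 \theta + \left(- \frac{5 \theta^{2}}{4} + \theta\right) \log{\left(\theta^{2} + 5 \right)} - \frac{25 \log{\left(\theta^{2} + 5 \right)}}{4} + 2 \sqrt{5} \operatorname{atan}{\left(\frac{\sqrt{5} \theta}{5} \right)}] = - \frac{5 \theta \log{\left(\theta^{2} + 5 \right)}}{2} + \log{\left(\theta^{2} + 5 \right)} = f(\theta).
F(5/2) = - \frac{185 \log{\left(\frac{45}{4} \right)}}{16} + \frac{45}{16} + 2 \sqrt{5} \operatorname{atan}{\left(\frac{\sqrt{5}}{2} \right)}; F(1/2) = - \frac{97 \log{\left(\frac{21}{4} \right)}}{16} - \frac{11}{16} + 2 \sqrt{5} \operatorname{atan}{\left(\frac{\sqrt{5}}{10} \right)}.
Integral = F(5/2) - F(1/2) = - \frac{185 \log{\left(\frac{45}{4} \right)}}{16} - 2 \sqrt{5} \operatorname{atan}{\left(\frac{\sqrt{5}}{10} \right)} + \frac{7}{2} + 2 \sqrt{5} \operatorname{atan}{\left(\frac{\sqrt{5}}{2} \right)} + \frac{97 \log{\left(\frac{21}{4} \right)}}{16}.

Antiderivative: F(\theta) = \frac{5 \theta^{2}}{4} - 2 \theta + \left(- \frac{5 \theta^{2}}{4} + \theta\right) \log{\left(\theta^{2} + 5 \right)} - \frac{25 \log{\left(\theta^{2} + 5 \right)}}{4} + 2 \sqrt{5} \operatorname{atan}{\left(\frac{\sqrt{5} \theta}{5} \right)}; value = - \frac{185 \log{\left(\frac{45}{4} \right)}}{16} - 2 \sqrt{5} \operatorname{atan}{\left(\frac{\sqrt{5}}{10} \right)} + \frac{7}{2} + 2 \sqrt{5} \operatorname{atan}{\left(\frac{\sqrt{5}}{2} \right)} + \frac{97 \log{\left(\frac{21}{4} \right)}}{16}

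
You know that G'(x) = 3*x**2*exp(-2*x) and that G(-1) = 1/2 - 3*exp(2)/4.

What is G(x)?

Recognize the product-rule pattern: G'(x) = u'v + uv' with u = -3*x**2/2 - 3*x/2 - 3/4, v = exp(-2*x), so integration by parts undoes it.
A general antiderivative is (-6*x**2 - 6*x - 3)*exp(-2*x)/4 + C.
The condition gives C = 1/2 - 3*exp(2)/4 - (-3*exp(2)/4) = 1/2.
So G(x) = (-6*x**2 - 6*x + 2*exp(2*x) - 3)*exp(-2*x)/4.
Check: d/dx[(-6*x**2 - 6*x + 2*exp(2*x) - 3)*exp(-2*x)/4] = 3*x**2*exp(-2*x) = G'(x).

G(x) = (-6*x**2 - 6*x + 2*exp(2*x) - 3)*exp(-2*x)/4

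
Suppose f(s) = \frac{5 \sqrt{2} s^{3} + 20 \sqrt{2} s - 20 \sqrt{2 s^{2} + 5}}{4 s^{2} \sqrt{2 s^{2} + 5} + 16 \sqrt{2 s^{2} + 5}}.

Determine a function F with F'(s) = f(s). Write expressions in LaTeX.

An antiderivative F(s) passes only if d/ds[F] lands on f(s) exactly.
Check: d/ds[\frac{5 \sqrt{s^{2} + \frac{5}{2}}}{4} - \frac{5 \operatorname{atan}{\left(\frac{s}{2} \right)}}{2}] = \frac{5 \sqrt{2} s^{3} + 20 \sqrt{2} s - 20 \sqrt{2 s^{2} + 5}}{4 s^{2} \sqrt{2 s^{2} + 5} + 16 \sqrt{2 s^{2} + 5}} = f(s).

An antiderivative is F(s) = \frac{5 \sqrt{s^{2} + \frac{5}{2}}}{4} - \frac{5 \operatorname{atan}{\left(\frac{s}{2} \right)}}{2}.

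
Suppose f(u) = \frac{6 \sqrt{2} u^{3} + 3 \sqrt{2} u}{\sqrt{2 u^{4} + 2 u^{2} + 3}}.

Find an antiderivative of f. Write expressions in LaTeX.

f matches the chain-rule pattern g'(h)*h' with inner function h(u) = u^{4} + u^{2} + \frac{3}{2}; substituting w = h(u) collapses the integral.
Check: d/du[3 \sqrt{u^{4} + u^{2} + \frac{3}{2}}] = \frac{6 \sqrt{2} u^{3} + 3 \sqrt{2} u}{\sqrt{2 u^{4} + 2 u^{2} + 3}} = f(u).

An antiderivative is F(u) = 3 \sqrt{u^{4} + u^{2} + \frac{3}{2}}.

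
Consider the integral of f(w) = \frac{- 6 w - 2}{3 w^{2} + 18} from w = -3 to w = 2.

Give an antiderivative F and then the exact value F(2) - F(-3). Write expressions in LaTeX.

Antiderivative: F(w) = - \log{\left(w^{2} + 6 \right)} - \frac{\sqrt{6} \operatorname{atan}{\left(\frac{\sqrt{6} w}{6} \right)}}{9}; value = - \log{\left(10 \right)} - \frac{\sqrt{6} \operatorname{atan}{\left(\frac{\sqrt{6}}{2} \right)}}{9} - \frac{\sqrt{6} \operatorname{atan}{\left(\frac{\sqrt{6}}{3} \right)}}{9} + \log{\left(15 \right)}

A first test for any F(w): its w-derivative must equal f(w) identically.
F(w) = - \log{\left(w^{2} + 6 \right)} - \frac{\sqrt{6} \operatorname{atan}{\left(\frac{\sqrt{6} w}{6} \right)}}{9} is an antiderivative of f.
Check: d/dw[- \log{\left(w^{2} + 6 \right)} - \frac{\sqrt{6} \operatorname{atan}{\left(\frac{\sqrt{6} w}{6} \right)}}{9}] = \frac{- 6 w - 2}{3 w^{2} + 18} = f(w).
F(2) = - \log{\left(10 \right)} - \frac{\sqrt{6} \operatorname{atan}{\left(\frac{\sqrt{6}}{3} \right)}}{9}; F(-3) = - \log{\left(15 \right)} + \frac{\sqrt{6} \operatorname{atan}{\left(\frac{\sqrt{6}}{2} \right)}}{9}.
Integral = F(2) - F(-3) = - \log{\left(10 \right)} - \frac{\sqrt{6} \operatorname{atan}{\left(\frac{\sqrt{6}}{2} \right)}}{9} - \frac{\sqrt{6} \operatorname{atan}{\left(\frac{\sqrt{6}}{3} \right)}}{9} + \log{\left(15 \right)}.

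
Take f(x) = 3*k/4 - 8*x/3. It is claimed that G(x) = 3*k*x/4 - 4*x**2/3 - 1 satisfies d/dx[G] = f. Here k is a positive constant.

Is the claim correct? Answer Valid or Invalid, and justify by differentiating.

Valid - the claim checks out under differentiation.

d/dx[G] = 3*k/4 - 8*x/3
This equals f(x) exactly, so the claim holds.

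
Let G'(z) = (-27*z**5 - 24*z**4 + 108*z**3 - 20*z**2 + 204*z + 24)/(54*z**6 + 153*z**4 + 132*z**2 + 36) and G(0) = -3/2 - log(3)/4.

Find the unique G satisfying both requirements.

Since d/dz undoes antidifferentiation here, G(z) must give back the stated G'(z).
A general antiderivative is (2*z/3 - 2)/(3*z**2/2 + 1) - log(2*z**2 + 3)/4 + C.
The condition gives C = -3/2 - log(3)/4 - (-2 - log(3)/4) = 1/2.
So G(z) = (2*z/3 - 2)/(3*z**2/2 + 1) - log(2*z**2 + 3)/4 + 1/2.
Check: d/dz[(2*z/3 - 2)/(3*z**2/2 + 1) - log(2*z**2 + 3)/4 + 1/2] = (-27*z**5 - 24*z**4 + 108*z**3 - 20*z**2 + 204*z + 24)/(54*z**6 + 153*z**4 + 132*z**2 + 36) = G'(z).

G(z) = (2*z/3 - 2)/(3*z**2/2 + 1) - log(2*z**2 + 3)/4 + 1/2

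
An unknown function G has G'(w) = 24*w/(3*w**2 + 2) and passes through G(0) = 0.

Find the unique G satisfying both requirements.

G(w) = 4*log(3*w**2/2 + 1)

The substitution u = 3*w**2/2 + 1 works: G'(w) is exactly (dG/du)*(du/dw) for that inner function.
A general antiderivative is 4*log(3*w**2/2 + 1) + C.
The condition gives C = 0 - (0) = 0.
So G(w) = 4*log(3*w**2/2 + 1).
Check: d/dw[4*log(3*w**2/2 + 1)] = 24*w/(3*w**2 + 2) = G'(w).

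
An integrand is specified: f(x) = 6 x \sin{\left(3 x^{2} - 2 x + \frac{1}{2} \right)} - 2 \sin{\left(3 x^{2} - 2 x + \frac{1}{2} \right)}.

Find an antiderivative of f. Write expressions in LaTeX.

The substitution u = 3 x^{2} - 2 x + \frac{1}{2} works: f is exactly (dF/du)*(du/dx) for that inner function.
Check: d/dx[- \cos{\left(3 x^{2} - 2 x + \frac{1}{2} \right)}] = 6 x \sin{\left(3 x^{2} - 2 x + \frac{1}{2} \right)} - 2 \sin{\left(3 x^{2} - 2 x + \frac{1}{2} \right)} = f(x).

An antiderivative is F(x) = - \cos{\left(3 x^{2} - 2 x + \frac{1}{2} \right)}.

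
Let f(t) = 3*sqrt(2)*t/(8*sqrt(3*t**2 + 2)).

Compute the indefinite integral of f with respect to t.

f matches the chain-rule pattern g'(h)*h' with inner function h(t) = 3*t**2/2 + 1; substituting u = h(t) collapses the integral.
Check: d/dt[sqrt(2)*sqrt(3*t**2 + 2)/8] = 3*sqrt(2)*t/(8*sqrt(3*t**2 + 2)) = f(t).

F(t) = sqrt(2)*sqrt(3*t**2 + 2)/8 + C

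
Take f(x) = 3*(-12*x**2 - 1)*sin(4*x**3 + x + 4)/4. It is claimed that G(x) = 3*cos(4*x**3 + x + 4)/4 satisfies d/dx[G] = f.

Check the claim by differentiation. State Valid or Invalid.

d/dx[G] = -9*x**2*sin(4*x**3 + x + 4) - 3*sin(4*x**3 + x + 4)/4
This equals f(x) exactly, so the claim holds.

Valid. The derivative of G reproduces f.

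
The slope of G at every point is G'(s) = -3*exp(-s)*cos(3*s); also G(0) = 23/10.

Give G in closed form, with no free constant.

The proposed G(s) is checked by its d/ds: the result must match the given G'(s).
A general antiderivative is -9*exp(-s)*sin(3*s)/10 + 3*exp(-s)*cos(3*s)/10 + C.
The condition gives C = 23/10 - (3/10) = 2.
So G(s) = (20*exp(s) - 9*sin(3*s) + 3*cos(3*s))*exp(-s)/10.
Check: d/ds[(20*exp(s) - 9*sin(3*s) + 3*cos(3*s))*exp(-s)/10] = -3*exp(-s)*cos(3*s) = G'(s).

G(s) = (20*exp(s) - 9*sin(3*s) + 3*cos(3*s))*exp(-s)/10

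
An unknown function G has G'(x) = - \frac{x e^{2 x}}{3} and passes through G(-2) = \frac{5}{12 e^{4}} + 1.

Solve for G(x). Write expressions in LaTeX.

G'(x) has the shape u'v + uv' for u = \frac{1}{12} - \frac{x}{6} and v = e^{2 x} — it is the derivative of the product u*v.
A general antiderivative is \frac{\left(1 - 2 x\right) e^{2 x}}{12} + C.
The condition gives C = \frac{5}{12 e^{4}} + 1 - (\frac{5}{12 e^{4}}) = 1.
So G(x) = - \frac{x e^{2 x}}{6} + \frac{e^{2 x}}{12} + 1.
Check: d/dx[- \frac{x e^{2 x}}{6} + \frac{e^{2 x}}{12} + 1] = - \frac{x e^{2 x}}{3} = G'(x).

G(x) = - \frac{x e^{2 x}}{6} + \frac{e^{2 x}}{12} + 1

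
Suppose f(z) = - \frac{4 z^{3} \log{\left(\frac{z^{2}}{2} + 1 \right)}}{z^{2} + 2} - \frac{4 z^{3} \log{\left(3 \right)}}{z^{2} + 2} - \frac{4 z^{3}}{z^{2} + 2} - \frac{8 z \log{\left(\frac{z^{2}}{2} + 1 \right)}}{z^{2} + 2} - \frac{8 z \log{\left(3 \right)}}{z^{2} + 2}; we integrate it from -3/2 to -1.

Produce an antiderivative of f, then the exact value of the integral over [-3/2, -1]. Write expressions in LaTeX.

Antiderivative: F(z) = - 2 z^{2} \log{\left(\frac{z^{2}}{2} + 1 \right)} - 2 z^{2} \log{\left(3 \right)}; value = - 2 \log{\left(\frac{9}{2} \right)} + \frac{9 \log{\left(\frac{51}{8} \right)}}{2}

f has the shape u'v + uv' for u = - 2 z^{2} and v = \log{\left(\frac{3 z^{2}}{2} + 3 \right)} — it is the derivative of the product u*v.
F(z) = - 2 z^{2} \log{\left(\frac{z^{2}}{2} + 1 \right)} - 2 z^{2} \log{\left(3 \right)} is an antiderivative of f.
Check: d/dz[- 2 z^{2} \log{\left(\frac{z^{2}}{2} + 1 \right)} - 2 z^{2} \log{\left(3 \right)}] = \frac{- 4 z^{3} \log{\left(\frac{z^{2}}{2} + 1 \right)} - 4 z^{3} \log{\left(3 \right)} - 4 z^{3} - 8 z \log{\left(\frac{z^{2}}{2} + 1 \right)} - 8 z \log{\left(3 \right)}}{z^{2} + 2}, which equals f(z).
F(-1) = - 2 \log{\left(3 \right)} - 2 \log{\left(\frac{3}{2} \right)}; F(-3/2) = - \frac{9 \log{\left(3 \right)}}{2} - \frac{9 \log{\left(\frac{17}{8} \right)}}{2}.
Integral = F(-1) - F(-3/2) = - 2 \log{\left(\frac{9}{2} \right)} + \frac{9 \log{\left(\frac{51}{8} \right)}}{2}.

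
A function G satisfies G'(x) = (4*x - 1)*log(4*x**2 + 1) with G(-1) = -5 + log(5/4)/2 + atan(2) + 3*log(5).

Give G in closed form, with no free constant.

Check a candidate G(x) by differentiating: d/dx[G] must match the given G'(x).
A general antiderivative is -2*x**2 + 2*x + (2*x**2 - x)*log(4*x**2 + 1) + log(x**2 + 1/4)/2 - atan(2*x) + C.
The condition gives C = -5 + log(5/4)/2 + atan(2) + 3*log(5) - (-4 + log(5/4)/2 + atan(2) + 3*log(5)) = -1.
So G(x) = (4*x**2*log(4*x**2 + 1) - 4*x**2 - 2*x*log(4*x**2 + 1) + 4*x + log(x**2 + 1/4) - 2*atan(2*x) - 2)/2.
Check: d/dx[(4*x**2*log(4*x**2 + 1) - 4*x**2 - 2*x*log(4*x**2 + 1) + 4*x + log(x**2 + 1/4) - 2*atan(2*x) - 2)/2] = 4*x*log(4*x**2 + 1) - log(4*x**2 + 1), which equals G'(x).

G(x) = (4*x**2*log(4*x**2 + 1) - 4*x**2 - 2*x*log(4*x**2 + 1) + 4*x + log(x**2 + 1/4) - 2*atan(2*x) - 2)/2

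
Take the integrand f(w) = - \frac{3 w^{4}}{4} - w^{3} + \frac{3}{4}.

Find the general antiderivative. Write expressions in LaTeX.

F(w) = - \frac{3 w^{5}}{20} - \frac{w^{4}}{4} + \frac{3 w}{4} + C

The integrand splits into summands that can be handled one at a time.
Check: d/dw[- \frac{3 w^{5}}{20} - \frac{w^{4}}{4} + \frac{3 w}{4}] = - \frac{3 w^{4}}{4} - w^{3} + \frac{3}{4} = f(w).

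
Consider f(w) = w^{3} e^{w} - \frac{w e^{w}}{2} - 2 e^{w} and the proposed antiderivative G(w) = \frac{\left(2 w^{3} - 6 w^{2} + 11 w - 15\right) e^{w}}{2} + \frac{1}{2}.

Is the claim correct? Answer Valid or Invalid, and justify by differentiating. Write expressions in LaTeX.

d/dw[G] = w^{3} e^{w} - \frac{w e^{w}}{2} - 2 e^{w}
This equals f(w) exactly, so the claim holds.

Valid: G'(w) = f(w).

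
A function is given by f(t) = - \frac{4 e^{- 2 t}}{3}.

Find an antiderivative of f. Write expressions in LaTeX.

Differentiate the proposed F(t) back; it has to land on f(t) exactly.
Check: d/dt[\frac{2 e^{- 2 t}}{3}] = - \frac{4 e^{- 2 t}}{3} = f(t).

An antiderivative is F(t) = \frac{2 e^{- 2 t}}{3}.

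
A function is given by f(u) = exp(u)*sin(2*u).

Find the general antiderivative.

An antiderivative F(u) passes only if d/du[F] lands on f(u) exactly.
Check: d/du[exp(u)*sin(2*u)/5 - 2*exp(u)*cos(2*u)/5] = exp(u)*sin(2*u) = f(u).

F(u) = exp(u)*sin(2*u)/5 - 2*exp(u)*cos(2*u)/5 + C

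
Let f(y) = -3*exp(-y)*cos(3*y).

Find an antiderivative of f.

An antiderivative is F(y) = -9*exp(-y)*sin(3*y)/10 + 3*exp(-y)*cos(3*y)/10.

Recover f(y) by differentiating a candidate F(y); any mismatch rules it out.
Check: d/dy[-9*exp(-y)*sin(3*y)/10 + 3*exp(-y)*cos(3*y)/10] = -3*exp(-y)*cos(3*y) = f(y).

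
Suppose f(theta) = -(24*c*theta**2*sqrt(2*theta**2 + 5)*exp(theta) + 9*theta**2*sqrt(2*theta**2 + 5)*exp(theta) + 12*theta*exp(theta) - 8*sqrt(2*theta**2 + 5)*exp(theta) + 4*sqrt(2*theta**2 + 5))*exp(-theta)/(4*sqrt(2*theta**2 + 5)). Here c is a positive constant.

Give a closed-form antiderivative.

Since d/dtheta undoes antidifferentiation here, F'(theta) = f(theta) is required of F(theta).
Check: d/dtheta[-2*c*theta**3 - 3*theta**3/4 + 2*theta - 3*sqrt(2*theta**2 + 5)/2 + exp(-theta)] = (-24*c*theta**2*sqrt(2*theta**2 + 5)*exp(theta) - 9*theta**2*sqrt(2*theta**2 + 5)*exp(theta) - 12*theta*exp(theta) + 8*sqrt(2*theta**2 + 5)*exp(theta) - 4*sqrt(2*theta**2 + 5))*exp(-theta)/(4*sqrt(2*theta**2 + 5)), which equals f(theta).

An antiderivative is F(theta) = -2*c*theta**3 - 3*theta**3/4 + 2*theta - 3*sqrt(2*theta**2 + 5)/2 + exp(-theta).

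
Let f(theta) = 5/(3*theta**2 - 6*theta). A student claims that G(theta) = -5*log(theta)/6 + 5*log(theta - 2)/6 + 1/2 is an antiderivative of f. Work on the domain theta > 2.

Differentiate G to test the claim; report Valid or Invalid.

Valid - differentiating G returns exactly f.

d/dtheta[G] = 5/(3*theta**2 - 6*theta)
This equals f(theta) exactly, so the claim holds.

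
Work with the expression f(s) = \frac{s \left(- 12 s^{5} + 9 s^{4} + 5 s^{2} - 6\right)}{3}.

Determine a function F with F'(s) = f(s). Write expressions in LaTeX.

An antiderivative is F(s) = - \frac{4 s^{7}}{7} + \frac{s^{6}}{2} + \frac{5 s^{4}}{12} - s^{2}.

A candidate is checked by its d/ds: the result must match f(s).
Check: d/ds[- \frac{4 s^{7}}{7} + \frac{s^{6}}{2} + \frac{5 s^{4}}{12} - s^{2}] = - 4 s^{6} + 3 s^{5} + \frac{5 s^{3}}{3} - 2 s, which equals f(s).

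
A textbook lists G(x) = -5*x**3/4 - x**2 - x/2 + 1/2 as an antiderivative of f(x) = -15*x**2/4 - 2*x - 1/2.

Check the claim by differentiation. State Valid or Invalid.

d/dx[G] = -15*x**2/4 - 2*x - 1/2
This equals f(x) exactly, so the claim holds.

Valid: G'(x) = f(x).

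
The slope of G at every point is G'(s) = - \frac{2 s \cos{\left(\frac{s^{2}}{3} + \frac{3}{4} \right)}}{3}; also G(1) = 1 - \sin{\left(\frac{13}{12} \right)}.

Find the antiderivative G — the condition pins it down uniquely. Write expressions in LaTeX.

G(s) = 1 - \sin{\left(\frac{s^{2}}{3} + \frac{3}{4} \right)}

G'(s) matches the chain-rule pattern g'(h)*h' with inner function h(s) = \frac{s^{2}}{3} + \frac{3}{4}; substituting u = h(s) collapses the integral.
A general antiderivative is - \sin{\left(\frac{s^{2}}{3} + \frac{3}{4} \right)} + C.
The condition gives C = 1 - \sin{\left(\frac{13}{12} \right)} - (- \sin{\left(\frac{13}{12} \right)}) = 1.
So G(s) = 1 - \sin{\left(\frac{s^{2}}{3} + \frac{3}{4} \right)}.
Check: d/ds[1 - \sin{\left(\frac{s^{2}}{3} + \frac{3}{4} \right)}] = - \frac{2 s \cos{\left(\frac{s^{2}}{3} + \frac{3}{4} \right)}}{3} = G'(s).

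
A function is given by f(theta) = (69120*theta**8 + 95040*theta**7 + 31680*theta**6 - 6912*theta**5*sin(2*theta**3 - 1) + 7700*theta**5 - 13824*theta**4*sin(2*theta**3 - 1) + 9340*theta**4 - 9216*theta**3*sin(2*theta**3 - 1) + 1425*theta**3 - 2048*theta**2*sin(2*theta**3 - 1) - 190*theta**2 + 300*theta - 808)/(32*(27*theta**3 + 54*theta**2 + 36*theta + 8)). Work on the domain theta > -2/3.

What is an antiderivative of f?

A first test for any F(theta): its theta-derivative must equal f(theta) identically.
Check: d/dtheta[(23040*theta**8 + 13440*theta**7 + 160*theta**6 + 4920*theta**5 + 1140*theta**4 - 190*theta**3 + 2304*theta**2*cos(2*theta**3 - 1) + 405*theta**2 + 3072*theta*cos(2*theta**3 - 1) - 60*theta + 1024*cos(2*theta**3 - 1) + 788)/(192*(3*theta + 2)**2)] = (69120*theta**8 + 95040*theta**7 + 31680*theta**6 - 6912*theta**5*sin(2*theta**3 - 1) + 7700*theta**5 - 13824*theta**4*sin(2*theta**3 - 1) + 9340*theta**4 - 9216*theta**3*sin(2*theta**3 - 1) + 1425*theta**3 - 2048*theta**2*sin(2*theta**3 - 1) - 190*theta**2 + 300*theta - 808)/(864*theta**3 + 1728*theta**2 + 1152*theta + 256), which equals f(theta).

An antiderivative is F(theta) = (23040*theta**8 + 13440*theta**7 + 160*theta**6 + 4920*theta**5 + 1140*theta**4 - 190*theta**3 + 2304*theta**2*cos(2*theta**3 - 1) + 405*theta**2 + 3072*theta*cos(2*theta**3 - 1) - 60*theta + 1024*cos(2*theta**3 - 1) + 788)/(192*(3*theta + 2)**2).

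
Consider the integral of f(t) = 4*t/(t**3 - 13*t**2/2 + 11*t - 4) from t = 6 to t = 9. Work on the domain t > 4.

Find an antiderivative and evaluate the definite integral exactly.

Factor the denominator ((t - 4)*(t - 2)*(2*t - 1)) and decompose: f = 16/(21*(2*t - 1)) - 8/(3*(t - 2)) + 16/(7*(t - 4)); each piece integrates to a log, atan, or power term.
F(t) = 8*(6*log(t - 4) - 7*log(t - 2) + log(t - 1/2))/21 is an antiderivative of f.
Check: d/dt[8*(6*log(t - 4) - 7*log(t - 2) + log(t - 1/2))/21] = 8*t/(2*t**3 - 13*t**2 + 22*t - 8), which equals f(t).
F(9) = -8*log(7)/3 + 8*log(17/2)/21 + 16*log(5)/7; F(6) = -8*log(4)/3 + 8*log(11/2)/21 + 16*log(2)/7.
Integral = F(9) - F(6) = -8*log(7)/3 - 16*log(2)/7 - 8*log(11/2)/21 + 8*log(17/2)/21 + 16*log(5)/7 + 8*log(4)/3.

Antiderivative: F(t) = 8*(6*log(t - 4) - 7*log(t - 2) + log(t - 1/2))/21; value = -8*log(7)/3 - 16*log(2)/7 - 8*log(11/2)/21 + 8*log(17/2)/21 + 16*log(5)/7 + 8*log(4)/3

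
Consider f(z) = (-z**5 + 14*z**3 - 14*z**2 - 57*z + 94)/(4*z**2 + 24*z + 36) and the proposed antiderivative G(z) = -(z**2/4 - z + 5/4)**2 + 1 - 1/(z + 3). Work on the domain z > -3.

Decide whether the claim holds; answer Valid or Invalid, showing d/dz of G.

Valid - the claim checks out under differentiation.

d/dz[G] = (-z**5 + 14*z**3 - 14*z**2 - 57*z + 94)/(4*z**2 + 24*z + 36)
This equals f(z) exactly, so the claim holds.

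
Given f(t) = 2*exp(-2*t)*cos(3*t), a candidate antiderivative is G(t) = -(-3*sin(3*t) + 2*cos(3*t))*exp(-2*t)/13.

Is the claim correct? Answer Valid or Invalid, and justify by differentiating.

Invalid: d/dt[G] - f = -exp(-2*t)*cos(3*t), which is not 0.

d/dt[G] = exp(-2*t)*cos(3*t)
d/dt[G] - f(t) = -exp(-2*t)*cos(3*t) != 0.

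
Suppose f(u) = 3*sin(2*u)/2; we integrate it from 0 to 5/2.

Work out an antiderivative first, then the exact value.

Check any antiderivative F(u) by computing F'(u) and comparing it with f(u).
F(u) = -3*cos(2*u)/4 is an antiderivative of f.
Check: d/du[-3*cos(2*u)/4] = 3*sin(2*u)/2 = f(u).
F(5/2) = -3*cos(5)/4; F(0) = -3/4.
Integral = F(5/2) - F(0) = 3/4 - 3*cos(5)/4.

Antiderivative: F(u) = -3*cos(2*u)/4; value = 3/4 - 3*cos(5)/4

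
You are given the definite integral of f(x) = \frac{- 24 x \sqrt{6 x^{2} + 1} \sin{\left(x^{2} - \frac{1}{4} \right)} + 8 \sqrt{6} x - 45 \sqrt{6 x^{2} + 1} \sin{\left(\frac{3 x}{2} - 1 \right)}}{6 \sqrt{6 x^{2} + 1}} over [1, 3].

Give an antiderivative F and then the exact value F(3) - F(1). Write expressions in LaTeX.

Since d/dx undoes antidifferentiation here, F'(x) = f(x) is required of F(x).
F(x) = \frac{2 \sqrt{6} \sqrt{6 x^{2} + 1} + 45 \cos{\left(\frac{3 x}{2} - 1 \right)} + 18 \cos{\left(x^{2} - \frac{1}{4} \right)}}{9} is an antiderivative of f.
Check: d/dx[\frac{2 \sqrt{6} \sqrt{6 x^{2} + 1} + 45 \cos{\left(\frac{3 x}{2} - 1 \right)} + 18 \cos{\left(x^{2} - \frac{1}{4} \right)}}{9}] = \frac{- 24 x \sqrt{6 x^{2} + 1} \sin{\left(x^{2} - \frac{1}{4} \right)} + 8 \sqrt{6} x - 45 \sqrt{6 x^{2} + 1} \sin{\left(\frac{3 x}{2} - 1 \right)}}{6 \sqrt{6 x^{2} + 1}} = f(x).
F(3) = 5 \cos{\left(\frac{7}{2} \right)} + 2 \cos{\left(\frac{35}{4} \right)} + \frac{2 \sqrt{330}}{9}; F(1) = \frac{2 \sqrt{42}}{9} + 2 \cos{\left(\frac{3}{4} \right)} + 5 \cos{\left(\frac{1}{2} \right)}.
Integral = F(3) - F(1) = 5 \cos{\left(\frac{7}{2} \right)} - 5 \cos{\left(\frac{1}{2} \right)} + 2 \cos{\left(\frac{35}{4} \right)} - 2 \cos{\left(\frac{3}{4} \right)} - \frac{2 \sqrt{42}}{9} + \frac{2 \sqrt{330}}{9}.

Antiderivative: F(x) = \frac{2 \sqrt{6} \sqrt{6 x^{2} + 1} + 45 \cos{\left(\frac{3 x}{2} - 1 \right)} + 18 \cos{\left(x^{2} - \frac{1}{4} \right)}}{9}; value = 5 \cos{\left(\frac{7}{2} \right)} - 5 \cos{\left(\frac{1}{2} \right)} + 2 \cos{\left(\frac{35}{4} \right)} - 2 \cos{\left(\frac{3}{4} \right)} - \frac{2 \sqrt{42}}{9} + \frac{2 \sqrt{330}}{9}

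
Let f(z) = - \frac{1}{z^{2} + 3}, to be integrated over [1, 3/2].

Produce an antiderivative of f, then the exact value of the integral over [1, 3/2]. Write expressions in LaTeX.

Antiderivative: F(z) = - \frac{\sqrt{3} \operatorname{atan}{\left(\frac{\sqrt{3} z}{3} \right)}}{3}; value = - \frac{\sqrt{3} \operatorname{atan}{\left(\frac{\sqrt{3}}{2} \right)}}{3} + \frac{\sqrt{3} \pi}{18}

Recover f(z) by differentiating a candidate F(z); any mismatch rules it out.
F(z) = - \frac{\sqrt{3} \operatorname{atan}{\left(\frac{\sqrt{3} z}{3} \right)}}{3} is an antiderivative of f.
Check: d/dz[- \frac{\sqrt{3} \operatorname{atan}{\left(\frac{\sqrt{3} z}{3} \right)}}{3}] = - \frac{1}{z^{2} + 3} = f(z).
F(3/2) = - \frac{\sqrt{3} \operatorname{atan}{\left(\frac{\sqrt{3}}{2} \right)}}{3}; F(1) = - \frac{\sqrt{3} \pi}{18}.
Integral = F(3/2) - F(1) = - \frac{\sqrt{3} \operatorname{atan}{\left(\frac{\sqrt{3}}{2} \right)}}{3} + \frac{\sqrt{3} \pi}{18}.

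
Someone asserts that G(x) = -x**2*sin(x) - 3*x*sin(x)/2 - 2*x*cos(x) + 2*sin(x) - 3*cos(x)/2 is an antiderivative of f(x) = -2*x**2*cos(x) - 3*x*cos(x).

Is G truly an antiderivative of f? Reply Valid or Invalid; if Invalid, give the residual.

d/dx[G] = -x**2*cos(x) - 3*x*cos(x)/2
d/dx[G] - f(x) = x**2*cos(x) + 3*x*cos(x)/2 != 0.

Invalid: d/dx[G] - f = x**2*cos(x) + 3*x*cos(x)/2, which is not 0.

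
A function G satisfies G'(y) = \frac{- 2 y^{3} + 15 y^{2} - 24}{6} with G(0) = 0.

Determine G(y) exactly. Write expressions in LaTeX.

Whatever form G(y) takes, its d/dy must return the stated G'(y).
A general antiderivative is - \frac{y^{4}}{12} + \frac{5 y^{3}}{6} - 4 y + C.
The condition gives C = 0 - (0) = 0.
So G(y) = - \frac{y^{4}}{12} + \frac{5 y^{3}}{6} - 4 y.
Check: d/dy[- \frac{y^{4}}{12} + \frac{5 y^{3}}{6} - 4 y] = - \frac{y^{3}}{3} + \frac{5 y^{2}}{2} - 4, which equals G'(y).

G(y) = - \frac{y^{4}}{12} + \frac{5 y^{3}}{6} - 4 y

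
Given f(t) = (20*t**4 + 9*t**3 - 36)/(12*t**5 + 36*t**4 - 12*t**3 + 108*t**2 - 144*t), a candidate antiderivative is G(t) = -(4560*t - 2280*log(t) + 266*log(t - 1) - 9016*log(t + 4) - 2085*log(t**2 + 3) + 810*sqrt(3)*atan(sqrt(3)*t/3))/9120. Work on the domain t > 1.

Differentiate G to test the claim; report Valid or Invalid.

Invalid: d/dt[G] - f = -1/2, which is not 0.

d/dt[G] = (-6*t**5 + 2*t**4 + 15*t**3 - 54*t**2 + 72*t - 36)/(12*t**5 + 36*t**4 - 12*t**3 + 108*t**2 - 144*t)
d/dt[G] - f(t) = -1/2 != 0.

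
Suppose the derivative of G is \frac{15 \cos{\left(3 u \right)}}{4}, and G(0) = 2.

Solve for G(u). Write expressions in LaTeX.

Since d/du undoes antidifferentiation here, G(u) must give back the stated G'(u).
A general antiderivative is \frac{5 \sin{\left(3 u \right)}}{4} + C.
The condition gives C = 2 - (0) = 2.
So G(u) = \frac{5 \sin{\left(3 u \right)}}{4} + 2.
Check: d/du[\frac{5 \sin{\left(3 u \right)}}{4} + 2] = \frac{15 \cos{\left(3 u \right)}}{4} = G'(u).

G(u) = \frac{5 \sin{\left(3 u \right)}}{4} + 2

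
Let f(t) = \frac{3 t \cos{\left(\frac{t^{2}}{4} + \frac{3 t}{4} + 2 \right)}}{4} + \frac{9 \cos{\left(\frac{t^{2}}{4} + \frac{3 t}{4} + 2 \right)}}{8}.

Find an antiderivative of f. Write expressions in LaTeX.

The substitution u = \frac{t^{2}}{4} + \frac{3 t}{4} + 2 works: f is exactly (dF/du)*(du/dt) for that inner function.
Check: d/dt[\frac{3 \sin{\left(\frac{t^{2}}{4} + \frac{3 t}{4} + 2 \right)}}{2}] = \frac{3 t \cos{\left(\frac{t^{2}}{4} + \frac{3 t}{4} + 2 \right)}}{4} + \frac{9 \cos{\left(\frac{t^{2}}{4} + \frac{3 t}{4} + 2 \right)}}{8} = f(t).

An antiderivative is F(t) = \frac{3 \sin{\left(\frac{t^{2}}{4} + \frac{3 t}{4} + 2 \right)}}{2}.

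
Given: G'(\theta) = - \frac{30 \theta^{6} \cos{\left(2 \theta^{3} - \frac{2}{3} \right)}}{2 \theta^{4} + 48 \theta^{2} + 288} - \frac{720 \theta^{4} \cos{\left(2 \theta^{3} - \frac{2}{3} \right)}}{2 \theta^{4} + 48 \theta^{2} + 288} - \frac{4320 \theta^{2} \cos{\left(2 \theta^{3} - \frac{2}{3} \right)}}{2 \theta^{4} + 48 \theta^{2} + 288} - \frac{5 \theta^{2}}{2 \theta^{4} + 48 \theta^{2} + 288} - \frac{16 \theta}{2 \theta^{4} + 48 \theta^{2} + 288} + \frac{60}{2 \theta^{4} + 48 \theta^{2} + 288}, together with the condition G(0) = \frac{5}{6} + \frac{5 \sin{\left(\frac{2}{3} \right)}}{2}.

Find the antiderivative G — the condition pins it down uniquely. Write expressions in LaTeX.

The integrand splits into summands that can be handled one at a time.
A general antiderivative is \frac{\frac{5 \theta}{4} + 2}{\frac{\theta^{2}}{2} + 6} - \frac{5 \sin{\left(2 \theta^{3} - \frac{2}{3} \right)}}{2} + C.
The condition gives C = \frac{5}{6} + \frac{5 \sin{\left(\frac{2}{3} \right)}}{2} - (\frac{1}{3} + \frac{5 \sin{\left(\frac{2}{3} \right)}}{2}) = \frac{1}{2}.
So G(\theta) = \frac{- 5 \theta^{2} \sin{\left(2 \theta^{3} - \frac{2}{3} \right)} + \theta^{2} + 5 \theta - 60 \sin{\left(2 \theta^{3} - \frac{2}{3} \right)} + 20}{2 \theta^{2} + 24}.
Check: d/d\theta[\frac{- 5 \theta^{2} \sin{\left(2 \theta^{3} - \frac{2}{3} \right)} + \theta^{2} + 5 \theta - 60 \sin{\left(2 \theta^{3} - \frac{2}{3} \right)} + 20}{2 \theta^{2} + 24}] = \frac{- 30 \theta^{6} \cos{\left(2 \theta^{3} - \frac{2}{3} \right)} - 720 \theta^{4} \cos{\left(2 \theta^{3} - \frac{2}{3} \right)} - 4320 \theta^{2} \cos{\left(2 \theta^{3} - \frac{2}{3} \right)} - 5 \theta^{2} - 16 \theta + 60}{2 \theta^{4} + 48 \theta^{2} + 288}, which equals G'(\theta).

G(\theta) = \frac{- 5 \theta^{2} \sin{\left(2 \theta^{3} - \frac{2}{3} \right)} + \theta^{2} + 5 \theta - 60 \sin{\left(2 \theta^{3} - \frac{2}{3} \right)} + 20}{2 \theta^{2} + 24}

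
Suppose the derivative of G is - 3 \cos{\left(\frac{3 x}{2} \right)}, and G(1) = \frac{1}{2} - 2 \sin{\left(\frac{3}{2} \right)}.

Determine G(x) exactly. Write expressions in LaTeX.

Recover the given G'(x) by differentiating a candidate G(x); any mismatch rules it out.
A general antiderivative is - 2 \sin{\left(\frac{3 x}{2} \right)} + C.
The condition gives C = \frac{1}{2} - 2 \sin{\left(\frac{3}{2} \right)} - (- 2 \sin{\left(\frac{3}{2} \right)}) = \frac{1}{2}.
So G(x) = \frac{1}{2} - 2 \sin{\left(\frac{3 x}{2} \right)}.
Check: d/dx[\frac{1}{2} - 2 \sin{\left(\frac{3 x}{2} \right)}] = - 3 \cos{\left(\frac{3 x}{2} \right)} = G'(x).

G(x) = \frac{1}{2} - 2 \sin{\left(\frac{3 x}{2} \right)}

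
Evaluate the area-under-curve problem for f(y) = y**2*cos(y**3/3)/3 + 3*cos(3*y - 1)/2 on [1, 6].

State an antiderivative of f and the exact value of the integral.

Antiderivative: F(y) = (2*sin(y**3/3) + 3*sin(3*y - 1))/6; value = sin(17)/2 - sin(2)/2 - sin(1/3)/3 + sin(72)/3

The integrand splits into summands that can be handled one at a time.
F(y) = (2*sin(y**3/3) + 3*sin(3*y - 1))/6 is an antiderivative of f.
Check: d/dy[(2*sin(y**3/3) + 3*sin(3*y - 1))/6] = y**2*cos(y**3/3)/3 + 3*cos(3*y - 1)/2 = f(y).
F(6) = sin(17)/2 + sin(72)/3; F(1) = sin(1/3)/3 + sin(2)/2.
Integral = F(6) - F(1) = sin(17)/2 - sin(2)/2 - sin(1/3)/3 + sin(72)/3.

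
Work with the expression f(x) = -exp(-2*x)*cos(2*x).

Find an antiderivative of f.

An antiderivative is F(x) = -exp(-2*x)*sin(2*x)/4 + exp(-2*x)*cos(2*x)/4.

Whatever form F(x) takes, F'(x) = f(x) is non-negotiable.
Check: d/dx[-exp(-2*x)*sin(2*x)/4 + exp(-2*x)*cos(2*x)/4] = -exp(-2*x)*cos(2*x) = f(x).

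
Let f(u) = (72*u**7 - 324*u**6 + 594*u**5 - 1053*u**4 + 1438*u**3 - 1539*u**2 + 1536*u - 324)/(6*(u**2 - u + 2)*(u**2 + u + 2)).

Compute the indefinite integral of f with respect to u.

F(u) = (9*(-4*u**2 + 12*u - 3)**2 + 32*log(u**4 + 3*u**2 + 4))/48 + C

For F(u) to be correct the identity F'(u) - f(u) = 0 must hold.
Check: d/du[(9*(-4*u**2 + 12*u - 3)**2 + 32*log(u**4 + 3*u**2 + 4))/48] = (72*u**7 - 324*u**6 + 594*u**5 - 1053*u**4 + 1438*u**3 - 1539*u**2 + 1536*u - 324)/(6*u**4 + 18*u**2 + 24), which equals f(u).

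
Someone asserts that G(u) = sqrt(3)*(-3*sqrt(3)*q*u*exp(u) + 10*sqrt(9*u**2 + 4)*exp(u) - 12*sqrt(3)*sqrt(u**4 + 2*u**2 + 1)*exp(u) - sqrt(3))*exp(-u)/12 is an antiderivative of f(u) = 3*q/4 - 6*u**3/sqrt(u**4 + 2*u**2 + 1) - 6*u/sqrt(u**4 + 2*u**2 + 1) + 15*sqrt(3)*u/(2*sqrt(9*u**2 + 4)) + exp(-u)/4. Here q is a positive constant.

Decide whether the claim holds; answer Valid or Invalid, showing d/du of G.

d/du[G] = (-3*q*sqrt(9*u**2 + 4)*sqrt(u**4 + 2*u**2 + 1)*exp(u) - 24*u**3*sqrt(9*u**2 + 4)*exp(u) - 24*u*sqrt(9*u**2 + 4)*exp(u) + 30*sqrt(3)*u*sqrt(u**4 + 2*u**2 + 1)*exp(u) + sqrt(9*u**2 + 4)*sqrt(u**4 + 2*u**2 + 1))*exp(-u)/(4*sqrt(9*u**2 + 4)*sqrt(u**4 + 2*u**2 + 1))
d/du[G] - f(u) = -3*q/2 != 0.

Invalid: d/du[G] - f = -3*q/2, which is not 0.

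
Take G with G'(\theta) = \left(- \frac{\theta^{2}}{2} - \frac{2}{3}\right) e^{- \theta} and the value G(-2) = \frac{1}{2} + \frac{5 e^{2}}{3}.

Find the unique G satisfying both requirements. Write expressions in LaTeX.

G'(\theta) has the shape u'v + uv' for u = \frac{\theta^{2}}{2} + \theta + \frac{5}{3} and v = e^{- \theta} — it is the derivative of the product u*v.
A general antiderivative is \frac{\left(3 \theta^{2} + 6 \theta + 10\right) e^{- \theta}}{6} + C.
The condition gives C = \frac{1}{2} + \frac{5 e^{2}}{3} - (\frac{5 e^{2}}{3}) = \frac{1}{2}.
So G(\theta) = \frac{\left(3 \theta^{2} + 6 \theta + 10\right) e^{- \theta}}{6} + \frac{1}{2}.
Check: d/d\theta[\frac{\left(3 \theta^{2} + 6 \theta + 10\right) e^{- \theta}}{6} + \frac{1}{2}] = \frac{\left(- 3 \theta^{2} - 4\right) e^{- \theta}}{6}, which equals G'(\theta).

G(\theta) = \frac{\left(3 \theta^{2} + 6 \theta + 10\right) e^{- \theta}}{6} + \frac{1}{2}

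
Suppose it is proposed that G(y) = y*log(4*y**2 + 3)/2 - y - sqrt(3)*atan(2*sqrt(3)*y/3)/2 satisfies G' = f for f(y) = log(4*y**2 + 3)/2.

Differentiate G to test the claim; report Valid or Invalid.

d/dy[G] = (4*y**2*log(4*y**2 + 3) + 3*log(4*y**2 + 3) - 12)/(8*y**2 + 6)
d/dy[G] - f(y) = -6/(4*y**2 + 3) != 0.

Invalid: d/dy[G] - f = -6/(4*y**2 + 3), which is not 0.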